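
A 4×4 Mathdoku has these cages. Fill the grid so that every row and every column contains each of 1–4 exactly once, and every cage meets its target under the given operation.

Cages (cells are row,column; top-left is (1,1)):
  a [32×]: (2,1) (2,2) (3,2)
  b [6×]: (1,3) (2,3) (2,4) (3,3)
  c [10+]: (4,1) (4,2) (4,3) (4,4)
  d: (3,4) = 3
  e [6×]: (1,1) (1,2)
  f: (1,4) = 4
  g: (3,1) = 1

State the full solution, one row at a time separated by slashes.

2 3 1 4 / 4 2 3 1 / 1 4 2 3 / 3 1 4 2

Cage f is given; hence (1,4) = 4.
The 3 cells of cage a must have product 32, leaving (2,1) = 4.
Cage a needs product 32; hence (2,2) = 2.
2 is placed in row 2; hence (2,3) = 3.
Cage b needs product 6, leaving (2,4) = 1.
Cage g is given, which forces (3,1) = 1.
Cage a needs product 32; hence (3,2) = 4.
1 is placed in row 3, which forces (3,3) = 2.
Cage d is given, leaving (3,4) = 3.
3 is placed in column 4, which forces (4,4) = 2.
The two cells of cage e must have product 6, leaving (1,1) = 2.
2 is placed in column 2, which forces (1,2) = 3.
2 is placed in column 3, leaving (1,3) = 1.
Row 4 now contains 2, which forces (4,1) = 3.
The 4 cells of cage c must have sum 10, which forces (4,2) = 1.
Cage c needs sum 10; hence (4,3) = 4.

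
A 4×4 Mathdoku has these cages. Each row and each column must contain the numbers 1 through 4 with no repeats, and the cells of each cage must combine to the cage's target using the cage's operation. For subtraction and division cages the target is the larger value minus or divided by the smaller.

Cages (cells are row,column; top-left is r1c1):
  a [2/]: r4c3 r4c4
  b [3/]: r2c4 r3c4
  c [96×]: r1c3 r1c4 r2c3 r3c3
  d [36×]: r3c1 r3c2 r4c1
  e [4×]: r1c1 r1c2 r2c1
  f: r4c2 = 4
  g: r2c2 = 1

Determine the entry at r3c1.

The 4 cells of cage c must have product 96; hence r1c4 = 4.
G is a freebie, so r2c2 = 1.
1 is placed in row 2, leaving r2c4 = 3.
Cage d needs product 36, leaving r3c1 = 4.
Cage d needs product 36, so r3c2 = 3.
Row 3 now contains 3; hence r3c3 = 2.
Column 4 already has 3; hence r3c4 = 1.
Cage d has product 36, leaving r4c1 = 3.
Cage f is given; hence r4c2 = 4.
Row 4 now contains 4, so r4c3 = 1.
1 is placed in column 4, which forces r4c4 = 2.
Row 1 now contains 4, leaving r1c1 = 1.
Column 2 already has 1, leaving r1c2 = 2.
Column 3 already has 2; hence r1c3 = 3.
1 is placed in row 2; hence r2c1 = 2.
Column 3 already has 2; hence r2c3 = 4.
Completed grid: 1 2 3 4 / 2 1 4 3 / 4 3 2 1 / 3 4 1 2.

4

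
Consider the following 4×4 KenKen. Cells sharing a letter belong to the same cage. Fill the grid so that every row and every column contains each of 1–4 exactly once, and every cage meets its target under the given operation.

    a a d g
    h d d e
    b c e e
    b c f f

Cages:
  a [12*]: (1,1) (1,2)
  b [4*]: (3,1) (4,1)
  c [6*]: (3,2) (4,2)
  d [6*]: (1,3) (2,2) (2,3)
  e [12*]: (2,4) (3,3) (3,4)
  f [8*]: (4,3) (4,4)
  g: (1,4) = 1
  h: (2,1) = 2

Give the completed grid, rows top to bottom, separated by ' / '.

Cage g is given, which forces (1,4) = 1.
H is a freebie, which forces (2,1) = 2.
The 3 cells of cage d must have product 6, which forces (1,3) = 2.
Cage e needs product 12, so (3,3) = 1.
Column 3 already has 2, leaving (4,3) = 4.
Row 4 now contains 4, leaving (4,4) = 2.
Cage d needs product 6, leaving (2,2) = 1.
Column 3 now contains 1, which forces (2,3) = 3.
Row 2 now contains 3, so (2,4) = 4.
Row 3 now contains 1, so (3,1) = 4.
Cage c needs two cells with product 6, so (3,2) = 2.
4 is placed in column 4, leaving (3,4) = 3.
Row 4 now contains 4, leaving (4,1) = 1.
2 is placed in row 4; hence (4,2) = 3.
4 is placed in column 1, leaving (1,1) = 3.
Column 2 already has 3, so (1,2) = 4.

3 4 2 1 / 2 1 3 4 / 4 2 1 3 / 1 3 4 2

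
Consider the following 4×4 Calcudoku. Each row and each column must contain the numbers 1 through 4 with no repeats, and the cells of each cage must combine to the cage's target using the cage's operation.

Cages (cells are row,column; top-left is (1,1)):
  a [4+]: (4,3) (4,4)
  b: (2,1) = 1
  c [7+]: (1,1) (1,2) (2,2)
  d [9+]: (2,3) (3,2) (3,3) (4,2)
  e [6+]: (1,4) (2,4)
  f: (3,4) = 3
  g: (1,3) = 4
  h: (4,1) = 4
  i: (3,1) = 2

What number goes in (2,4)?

4

G is a freebie, which forces (1,3) = 4.
Row 1 now contains 4; hence (1,4) = 2.
Cage b is a single given cell, which forces (2,1) = 1.
Column 4 already has 2, so (2,4) = 4.
Cage i is a single given cell, which forces (3,1) = 2.
F is a freebie, so (3,4) = 3.
Cage h is a single given cell; hence (4,1) = 4.
Column 4 already has 3, leaving (4,4) = 1.
1 is placed in column 1, which forces (1,1) = 3.
Cage c has sum 7, leaving (1,2) = 1.
Cage c needs sum 7; hence (2,2) = 3.
The 4 cells of cage d must have sum 9; hence (2,3) = 2.
Cage d has sum 9, which forces (3,2) = 4.
Row 3 now contains 3, which forces (3,3) = 1.
Cage d needs sum 9, which forces (4,2) = 2.
1 is placed in row 4; hence (4,3) = 3.
Filled in: 3 1 4 2 / 1 3 2 4 / 2 4 1 3 / 4 2 3 1.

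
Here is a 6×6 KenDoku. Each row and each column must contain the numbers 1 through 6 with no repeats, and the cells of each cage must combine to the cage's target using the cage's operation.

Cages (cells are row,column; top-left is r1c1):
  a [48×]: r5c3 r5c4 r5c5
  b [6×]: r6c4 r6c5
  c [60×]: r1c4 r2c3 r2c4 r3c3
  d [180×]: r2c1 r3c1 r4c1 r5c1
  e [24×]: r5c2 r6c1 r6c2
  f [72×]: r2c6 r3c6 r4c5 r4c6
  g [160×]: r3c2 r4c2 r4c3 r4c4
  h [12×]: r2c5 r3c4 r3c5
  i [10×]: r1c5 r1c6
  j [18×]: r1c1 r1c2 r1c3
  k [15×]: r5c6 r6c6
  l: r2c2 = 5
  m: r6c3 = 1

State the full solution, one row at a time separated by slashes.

L is a freebie; hence r2c2 = 5.
Cage g needs product 160, so r3c2 = 4.
Column 2 already has 5, which forces r4c2 = 2.
M is a freebie; hence r6c3 = 1.
Cage e needs product 24, so r5c2 = 1.
Cage e has product 24, leaving r6c1 = 4.
Cage e has product 24, leaving r6c2 = 6.
Cage j needs product 18, leaving r1c1 = 1.
Column 2 now contains 6, so r1c2 = 3.
Cage j has product 18, so r1c3 = 6.
In row 1, 4 can only go at r1c4, so r1c4 = 4.
Cage c needs product 60, so r2c3 = 3.
The 4 cells of cage c must have product 60, leaving r2c4 = 1.
Cage c has product 60, which forces r3c3 = 5.
Cage g needs product 160, which forces r4c3 = 4.
Column 4 now contains 4, leaving r4c4 = 5.
4 is placed in column 3, leaving r5c3 = 2.
2 is placed in row 5, which forces r5c4 = 6.
6 is placed in row 5, so r5c5 = 4.
The 3 cells of cage h must have product 12, so r3c4 = 2.
Cage d needs product 180, which forces r5c1 = 5.
5 is placed in row 5; hence r5c6 = 3.
Column 4 now contains 2, leaving r6c4 = 3.
Row 6 now contains 3, so r6c5 = 2.
3 is placed in column 6; hence r6c6 = 5.
Column 5 already has 2; hence r1c5 = 5.
Column 6 now contains 5, which forces r1c6 = 2.
Cage d needs product 180, so r2c1 = 2.
Column 5 already has 2, leaving r2c5 = 6.
2 is placed in column 6, leaving r2c6 = 4.
The 3 cells of cage h must have product 12, so r3c5 = 1.
Row 3 now contains 1, so r3c6 = 6.
Column 5 already has 6, leaving r4c5 = 3.
Column 6 now contains 6; hence r4c6 = 1.
Row 3 now contains 6, so r3c1 = 3.
3 is placed in row 4; hence r4c1 = 6.

1 3 6 4 5 2 / 2 5 3 1 6 4 / 3 4 5 2 1 6 / 6 2 4 5 3 1 / 5 1 2 6 4 3 / 4 6 1 3 2 5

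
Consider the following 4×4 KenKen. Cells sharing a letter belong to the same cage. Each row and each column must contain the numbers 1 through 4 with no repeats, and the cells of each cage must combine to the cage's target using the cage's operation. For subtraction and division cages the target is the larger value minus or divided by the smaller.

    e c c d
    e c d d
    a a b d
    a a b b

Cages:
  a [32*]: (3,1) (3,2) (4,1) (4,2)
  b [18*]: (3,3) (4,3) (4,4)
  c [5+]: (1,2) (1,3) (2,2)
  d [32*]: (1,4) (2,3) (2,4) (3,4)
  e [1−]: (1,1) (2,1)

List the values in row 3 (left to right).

Cage d has product 32, which forces (2,3) = 4.
Cage b has product 18; hence (3,3) = 3.
Cage b has product 18, which forces (4,3) = 2.
The 3 cells of cage b must have product 18, which forces (4,4) = 3.
Cage c has sum 5, so (1,2) = 3.
Column 3 now contains 2, leaving (1,3) = 1.
Cage c has sum 5, which forces (2,2) = 1.
Row 2 already has 1; hence (2,4) = 2.
Column 2 now contains 1, so (4,2) = 4.
Column 4 already has 2, which forces (1,4) = 4.
2 is placed in row 2; hence (2,1) = 3.
Cage a has product 32, leaving (3,1) = 4.
Column 2 now contains 4, which forces (3,2) = 2.
Cage d needs product 32; hence (3,4) = 1.
Row 4 now contains 4, which forces (4,1) = 1.
4 is placed in row 1; hence (1,1) = 2.
The full grid is 2 3 1 4 / 3 1 4 2 / 4 2 3 1 / 1 4 2 3.

4 2 3 1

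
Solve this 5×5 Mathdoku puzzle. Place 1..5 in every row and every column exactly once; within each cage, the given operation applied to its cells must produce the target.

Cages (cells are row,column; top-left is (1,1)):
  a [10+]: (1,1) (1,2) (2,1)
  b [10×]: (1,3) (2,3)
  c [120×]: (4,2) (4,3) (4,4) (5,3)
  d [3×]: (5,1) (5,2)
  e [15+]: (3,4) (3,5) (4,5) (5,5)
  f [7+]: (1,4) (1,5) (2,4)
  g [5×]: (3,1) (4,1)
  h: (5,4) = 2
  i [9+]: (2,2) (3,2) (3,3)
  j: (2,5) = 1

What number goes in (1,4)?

Cage j is a single given cell, so (2,5) = 1.
Cage h is a single given cell; hence (5,4) = 2.
The 3 cells of cage f must have sum 7, which forces (1,4) = 1.
The only place for 1 in row 4 is (4,1).
Column 1 now contains 1, which forces (3,1) = 5.
Column 1 now contains 1; hence (5,1) = 3.
Cage d's pair has product 3; hence (5,2) = 1.
Cage a needs sum 10; hence (1,1) = 2.
Cage a needs sum 10, leaving (1,2) = 4.
2 is placed in row 1; hence (1,3) = 5.
2 is placed in row 1, leaving (1,5) = 3.
Cage a needs sum 10, which forces (2,1) = 4.
5 is placed in column 3, which forces (2,3) = 2.
Row 2 already has 4, leaving (2,4) = 3.
3 is placed in column 4; hence (3,4) = 4.
Row 3 now contains 4; hence (3,5) = 2.
4 is placed in column 4, leaving (4,4) = 5.
Row 4 now contains 5, which forces (4,5) = 4.
5 is placed in column 3, leaving (5,3) = 4.
Column 5 already has 4, leaving (5,5) = 5.
Row 2 already has 3; hence (2,2) = 5.
Row 3 now contains 2; hence (3,2) = 3.
Cage i has sum 9, which forces (3,3) = 1.
The 4 cells of cage c must have product 120; hence (4,2) = 2.
4 is placed in row 4; hence (4,3) = 3.
Completed grid: 2 4 5 1 3 / 4 5 2 3 1 / 5 3 1 4 2 / 1 2 3 5 4 / 3 1 4 2 5.

1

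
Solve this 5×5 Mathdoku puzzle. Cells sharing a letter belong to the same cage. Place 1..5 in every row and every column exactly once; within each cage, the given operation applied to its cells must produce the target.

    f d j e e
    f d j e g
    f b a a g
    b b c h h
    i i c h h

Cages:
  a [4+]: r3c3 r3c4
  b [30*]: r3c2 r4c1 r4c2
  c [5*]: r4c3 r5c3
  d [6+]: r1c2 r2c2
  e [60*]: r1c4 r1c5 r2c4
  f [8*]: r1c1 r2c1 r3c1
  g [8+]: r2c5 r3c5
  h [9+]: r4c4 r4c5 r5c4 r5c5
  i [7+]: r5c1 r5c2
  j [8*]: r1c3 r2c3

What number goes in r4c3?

1

The only place for 4 in row 3 is r3c1.
The only place for 2 in row 3 is r3c2.
Row 3 needs a 5, and only r3c5 is open for it.
Column 5 now contains 5, which forces r2c5 = 3.
The 3 cells of cage e must have product 60; hence r1c4 = 3.
Column 5 already has 3, which forces r1c5 = 4.
The 3 cells of cage e must have product 60; hence r2c4 = 5.
Column 4 already has 3, leaving r3c4 = 1.
Cage d's pair has sum 6, leaving r1c2 = 5.
Row 1 already has 4, which forces r1c3 = 2.
Row 2 now contains 5; hence r2c2 = 1.
The two cells of cage j must have product 8, leaving r2c3 = 4.
Row 3 now contains 1, which forces r3c3 = 3.
Column 2 already has 5, leaving r4c2 = 3.
Column 2 already has 5, so r5c2 = 4.
Row 5 already has 4, which forces r5c4 = 2.
Row 5 now contains 2; hence r5c5 = 1.
2 is placed in row 1, which forces r1c1 = 1.
1 is placed in row 2, so r2c1 = 2.
Row 4 now contains 3, so r4c1 = 5.
Cage c's pair has product 5, which forces r4c3 = 1.
2 is placed in column 4, which forces r4c4 = 4.
1 is placed in column 5, leaving r4c5 = 2.
Row 5 now contains 2, so r5c1 = 3.
Row 5 now contains 1, leaving r5c3 = 5.
Completed grid: 1 5 2 3 4 / 2 1 4 5 3 / 4 2 3 1 5 / 5 3 1 4 2 / 3 4 5 2 1.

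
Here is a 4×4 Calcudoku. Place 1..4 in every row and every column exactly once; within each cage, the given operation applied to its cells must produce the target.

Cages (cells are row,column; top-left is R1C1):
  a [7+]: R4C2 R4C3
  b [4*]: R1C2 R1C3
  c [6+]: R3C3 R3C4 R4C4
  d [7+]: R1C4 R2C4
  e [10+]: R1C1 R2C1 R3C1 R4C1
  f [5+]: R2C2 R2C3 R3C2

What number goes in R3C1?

The only place for 2 in row 1 is R1C1.
The only place for 3 in row 1 is R1C4.
3 is placed in column 4; hence R2C4 = 4.
The 3 cells of cage c must have sum 6, which forces R3C3 = 3.
Column 3 now contains 3, leaving R4C3 = 4.
The two cells of cage b must have product 4, which forces R1C2 = 4.
Column 3 now contains 4; hence R1C3 = 1.
Column 3 already has 1, which forces R2C3 = 2.
Cage e has sum 10, leaving R3C1 = 4.
Row 4 already has 4, which forces R4C2 = 3.
Cage e needs sum 10, which forces R2C1 = 3.
Column 2 already has 3; hence R2C2 = 1.
The 3 cells of cage f must have sum 5, which forces R3C2 = 2.
2 is placed in row 3, leaving R3C4 = 1.
Row 4 already has 3; hence R4C1 = 1.
Column 4 now contains 1, which forces R4C4 = 2.
Completed grid: 2 4 1 3 / 3 1 2 4 / 4 2 3 1 / 1 3 4 2.

4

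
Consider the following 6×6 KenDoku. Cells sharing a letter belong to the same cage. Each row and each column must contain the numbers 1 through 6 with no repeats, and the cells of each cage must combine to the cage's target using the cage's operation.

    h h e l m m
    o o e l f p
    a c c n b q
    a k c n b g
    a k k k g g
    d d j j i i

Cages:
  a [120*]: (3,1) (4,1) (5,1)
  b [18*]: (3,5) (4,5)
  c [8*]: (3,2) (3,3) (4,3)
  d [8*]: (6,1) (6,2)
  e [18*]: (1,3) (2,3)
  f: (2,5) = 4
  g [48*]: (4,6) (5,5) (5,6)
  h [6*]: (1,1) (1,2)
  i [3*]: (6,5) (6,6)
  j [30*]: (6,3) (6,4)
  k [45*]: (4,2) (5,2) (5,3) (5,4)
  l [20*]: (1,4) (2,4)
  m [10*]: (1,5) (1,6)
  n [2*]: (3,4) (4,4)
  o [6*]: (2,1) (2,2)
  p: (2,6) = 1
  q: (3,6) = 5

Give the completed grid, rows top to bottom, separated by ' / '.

1 6 3 4 5 2 / 3 2 6 5 4 1 / 6 1 4 2 3 5 / 5 3 2 1 6 4 / 4 5 1 3 2 6 / 2 4 5 6 1 3

Cage f is given, so (2,5) = 4.
Cage p is given; hence (2,6) = 1.
Cage q is given, which forces (3,6) = 5.
Cage k has product 45, which forces (4,2) = 3.
Row 4 already has 3, leaving (4,5) = 6.
Column 5 already has 6, leaving (5,5) = 2.
Column 6 already has 1, leaving (6,6) = 3.
Cage l needs two cells with product 20, which forces (1,4) = 4.
2 is placed in column 5, which forces (1,5) = 5.
Column 6 now contains 5, leaving (1,6) = 2.
The two cells of cage o must have product 6, which forces (2,1) = 3.
The two cells of cage o must have product 6, leaving (2,2) = 2.
Row 2 already has 3, leaving (2,3) = 6.
Row 2 now contains 4, which forces (2,4) = 5.
Column 5 already has 6, which forces (3,5) = 3.
The 3 cells of cage g must have product 48, so (4,6) = 4.
The 3 cells of cage g must have product 48, leaving (5,6) = 6.
Column 2 now contains 2, so (6,2) = 4.
Column 3 already has 6; hence (6,3) = 5.
5 is placed in column 4, so (6,4) = 6.
Row 6 now contains 3; hence (6,5) = 1.
Column 3 already has 6, which forces (1,3) = 3.
Cage a needs product 120, so (3,1) = 6.
Column 2 already has 4, leaving (3,2) = 1.
The 3 cells of cage c must have product 8, so (3,3) = 4.
1 is placed in row 3; hence (3,4) = 2.
Row 4 already has 4, leaving (4,1) = 5.
Cage c has product 8, which forces (4,3) = 2.
Column 4 now contains 2, leaving (4,4) = 1.
The 3 cells of cage a must have product 120, so (5,1) = 4.
Cage k needs product 45, leaving (5,2) = 5.
3 is placed in column 3, leaving (5,3) = 1.
Column 4 now contains 1, which forces (5,4) = 3.
4 is placed in row 6, leaving (6,1) = 2.
Column 1 now contains 6, which forces (1,1) = 1.
1 is placed in column 2, so (1,2) = 6.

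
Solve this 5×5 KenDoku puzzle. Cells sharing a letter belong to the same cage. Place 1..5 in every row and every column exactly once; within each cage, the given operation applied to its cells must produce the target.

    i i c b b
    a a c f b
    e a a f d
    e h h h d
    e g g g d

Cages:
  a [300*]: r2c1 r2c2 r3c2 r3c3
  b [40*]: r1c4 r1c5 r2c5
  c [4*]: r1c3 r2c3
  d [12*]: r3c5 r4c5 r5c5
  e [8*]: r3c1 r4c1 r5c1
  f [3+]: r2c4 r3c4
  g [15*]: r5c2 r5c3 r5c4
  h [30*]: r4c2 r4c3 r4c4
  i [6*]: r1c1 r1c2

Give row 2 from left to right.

Row 1 needs a 1, and only r1c3 is open for it.
1 is placed in column 3, so r2c3 = 4.
Cage a has product 300, which forces r3c2 = 4.
The 4 cells of cage a must have product 300, leaving r3c3 = 5.
Column 3 already has 5, which forces r5c3 = 3.
Column 3 now contains 3; hence r4c3 = 2.
Row 2 needs a 1, and only r2c4 is open for it.
Column 4 already has 1, leaving r3c4 = 2.
The 3 cells of cage g must have product 15, leaving r5c2 = 1.
Column 4 already has 1; hence r5c4 = 5.
Row 5 now contains 1, so r5c5 = 4.
Column 4 now contains 5, so r1c4 = 4.
2 is placed in row 3, so r3c1 = 1.
Row 3 now contains 1, so r3c5 = 3.
Cage e has product 8, so r4c1 = 4.
The 3 cells of cage h must have product 30, which forces r4c2 = 5.
Column 4 now contains 5; hence r4c4 = 3.
Column 5 already has 3, which forces r4c5 = 1.
Row 5 now contains 4, so r5c1 = 2.
Column 1 now contains 2, which forces r1c1 = 3.
Cage i's pair has product 6; hence r1c2 = 2.
Row 1 now contains 2, so r1c5 = 5.
Cage a needs product 300, leaving r2c1 = 5.
Column 2 already has 5; hence r2c2 = 3.
Column 5 now contains 5, which forces r2c5 = 2.
The full grid is 3 2 1 4 5 / 5 3 4 1 2 / 1 4 5 2 3 / 4 5 2 3 1 / 2 1 3 5 4.

5 3 4 1 2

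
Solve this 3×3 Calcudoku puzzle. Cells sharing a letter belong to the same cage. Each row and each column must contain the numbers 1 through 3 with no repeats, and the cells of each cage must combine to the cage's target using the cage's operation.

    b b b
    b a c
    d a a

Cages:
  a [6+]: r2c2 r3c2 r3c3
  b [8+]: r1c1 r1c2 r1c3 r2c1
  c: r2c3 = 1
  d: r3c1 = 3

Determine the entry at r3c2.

1

The 4 cells of cage b must have sum 8, which forces r2c1 = 2.
Cage c is a single given cell; hence r2c3 = 1.
Cage d is a single given cell, so r3c1 = 3.
3 is placed in row 3, so r3c3 = 2.
Column 1 now contains 3, which forces r1c1 = 1.
Cage b has sum 8, so r1c2 = 2.
Column 3 already has 2; hence r1c3 = 3.
Row 2 already has 1, so r2c2 = 3.
2 is placed in row 3, which forces r3c2 = 1.
Filled in: 1 2 3 / 2 3 1 / 3 1 2.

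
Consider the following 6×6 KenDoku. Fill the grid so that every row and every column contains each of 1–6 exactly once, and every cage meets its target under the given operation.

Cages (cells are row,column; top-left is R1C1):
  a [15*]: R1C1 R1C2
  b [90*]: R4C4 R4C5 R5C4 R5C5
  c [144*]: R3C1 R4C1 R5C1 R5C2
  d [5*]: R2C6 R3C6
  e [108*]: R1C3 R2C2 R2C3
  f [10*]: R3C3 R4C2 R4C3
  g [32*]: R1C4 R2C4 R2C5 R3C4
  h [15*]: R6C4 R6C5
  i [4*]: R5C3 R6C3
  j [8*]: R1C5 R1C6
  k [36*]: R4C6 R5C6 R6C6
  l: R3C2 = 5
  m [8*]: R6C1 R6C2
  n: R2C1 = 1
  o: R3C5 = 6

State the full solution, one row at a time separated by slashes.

5 3 6 1 2 4 / 1 6 3 2 4 5 / 3 5 2 4 6 1 / 4 1 5 6 3 2 / 6 2 4 5 1 3 / 2 4 1 3 5 6

Cage e needs product 108, so R1C3 = 6.
N is a freebie; hence R2C1 = 1.
The 3 cells of cage e must have product 108, so R2C2 = 6.
Cage e needs product 108; hence R2C3 = 3.
Row 2 already has 1; hence R2C4 = 2.
Cage g has product 32, which forces R2C5 = 4.
Row 2 already has 1, leaving R2C6 = 5.
Cage l is given; hence R3C2 = 5.
Cage o is a single given cell, which forces R3C5 = 6.
5 is placed in column 6; hence R3C6 = 1.
Cage a's pair has product 15, which forces R1C1 = 5.
5 is placed in column 2; hence R1C2 = 3.
The 4 cells of cage g must have product 32; hence R1C4 = 1.
Column 5 already has 4, which forces R1C5 = 2.
The two cells of cage j must have product 8, leaving R1C6 = 4.
Row 3 now contains 1, leaving R3C3 = 2.
Row 3 now contains 1, so R3C4 = 4.
Cage f has product 10, leaving R4C2 = 1.
Cage f needs product 10; hence R4C3 = 5.
5 is placed in row 4, which forces R4C5 = 3.
3 is placed in column 5, which forces R6C5 = 5.
4 is placed in row 3, so R3C1 = 3.
Row 4 now contains 3; hence R4C4 = 6.
Row 4 already has 6; hence R4C6 = 2.
The 4 cells of cage b must have product 90, which forces R5C4 = 5.
5 is placed in column 5, leaving R5C5 = 1.
5 is placed in row 6, which forces R6C4 = 3.
Row 6 already has 3, which forces R6C6 = 6.
Row 4 now contains 2; hence R4C1 = 4.
Cage c has product 144, leaving R5C1 = 6.
Cage c needs product 144; hence R5C2 = 2.
Row 5 already has 1; hence R5C3 = 4.
6 is placed in column 6, leaving R5C6 = 3.
Column 1 now contains 4, so R6C1 = 2.
Column 2 already has 2, leaving R6C2 = 4.
The two cells of cage i must have product 4, which forces R6C3 = 1.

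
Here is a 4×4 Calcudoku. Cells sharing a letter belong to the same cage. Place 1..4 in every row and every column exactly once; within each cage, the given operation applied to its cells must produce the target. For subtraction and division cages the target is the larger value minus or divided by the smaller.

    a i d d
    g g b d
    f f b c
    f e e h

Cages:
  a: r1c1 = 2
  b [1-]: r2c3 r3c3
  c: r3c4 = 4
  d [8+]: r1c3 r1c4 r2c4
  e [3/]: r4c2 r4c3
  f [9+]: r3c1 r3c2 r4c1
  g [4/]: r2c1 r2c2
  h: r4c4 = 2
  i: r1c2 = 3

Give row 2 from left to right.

1 4 2 3

Cage a is a single given cell; hence r1c1 = 2.
Cage i is given, so r1c2 = 3.
Cage c is a single given cell, so r3c4 = 4.
3 is placed in column 2, leaving r4c2 = 1.
Row 4 already has 1, which forces r4c3 = 3.
H is a freebie; hence r4c4 = 2.
The 3 cells of cage d must have sum 8, leaving r1c3 = 4.
Column 4 already has 4; hence r1c4 = 1.
Cage g's pair has quotient 4, so r2c1 = 1.
Column 2 now contains 1, which forces r2c2 = 4.
1 is placed in row 2; hence r2c3 = 2.
The 3 cells of cage d must have sum 8, leaving r2c4 = 3.
Cage f has sum 9; hence r3c1 = 3.
4 is placed in row 3, which forces r3c2 = 2.
2 is placed in column 3, which forces r3c3 = 1.
3 is placed in row 4, leaving r4c1 = 4.
Filled in: 2 3 4 1 / 1 4 2 3 / 3 2 1 4 / 4 1 3 2.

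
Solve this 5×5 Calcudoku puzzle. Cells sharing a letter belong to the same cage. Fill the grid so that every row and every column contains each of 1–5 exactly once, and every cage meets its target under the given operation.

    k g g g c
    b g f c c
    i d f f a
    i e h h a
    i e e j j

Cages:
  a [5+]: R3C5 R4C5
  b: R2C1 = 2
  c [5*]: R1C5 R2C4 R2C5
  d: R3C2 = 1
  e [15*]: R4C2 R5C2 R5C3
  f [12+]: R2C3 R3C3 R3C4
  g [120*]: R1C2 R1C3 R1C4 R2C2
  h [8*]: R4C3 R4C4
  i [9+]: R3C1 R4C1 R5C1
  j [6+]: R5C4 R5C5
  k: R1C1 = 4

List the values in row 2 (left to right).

Cage k is given; hence R1C1 = 4.
The 3 cells of cage c must have product 5, leaving R1C5 = 1.
Cage b is given, which forces R2C1 = 2.
Cage c needs product 5, leaving R2C4 = 1.
Cage c needs product 5, which forces R2C5 = 5.
Cage d is given, leaving R3C2 = 1.
The 4 cells of cage g must have product 120; hence R2C2 = 4.
Row 2 already has 4, so R2C3 = 3.
Cage e has product 15, leaving R5C3 = 1.
Cage i needs sum 9, leaving R4C1 = 1.
In row 3, 2 can only go at R3C5, so R3C5 = 2.
Column 5 now contains 2, so R4C5 = 3.
Cage j's pair has sum 6, leaving R5C4 = 2.
Column 5 now contains 2, which forces R5C5 = 4.
3 is placed in row 4, so R4C2 = 5.
The two cells of cage h must have product 8, which forces R4C3 = 2.
Column 4 now contains 2, leaving R4C4 = 4.
Cage e has product 15, which forces R5C2 = 3.
3 is placed in column 2, which forces R1C2 = 2.
Column 3 now contains 2; hence R1C3 = 5.
The 4 cells of cage g must have product 120, which forces R1C4 = 3.
Cage i needs sum 9, which forces R3C1 = 3.
Cage f has sum 12, leaving R3C3 = 4.
Column 4 now contains 4; hence R3C4 = 5.
3 is placed in row 5; hence R5C1 = 5.
The full grid is 4 2 5 3 1 / 2 4 3 1 5 / 3 1 4 5 2 / 1 5 2 4 3 / 5 3 1 2 4.

2 4 3 1 5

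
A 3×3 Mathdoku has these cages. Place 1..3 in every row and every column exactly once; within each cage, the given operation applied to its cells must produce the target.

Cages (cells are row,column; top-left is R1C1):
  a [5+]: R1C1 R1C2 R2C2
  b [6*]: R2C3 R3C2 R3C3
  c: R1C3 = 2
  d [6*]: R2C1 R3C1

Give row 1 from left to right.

1 3 2

Cage c is given, leaving R1C3 = 2.
Row 1 now contains 2, so R1C1 = 1.
The 3 cells of cage a must have sum 5, which forces R1C2 = 3.
Cage a needs sum 5, leaving R2C2 = 1.
1 is placed in row 2; hence R2C3 = 3.
Cage b has product 6, so R3C2 = 2.
Column 3 already has 3, so R3C3 = 1.
Row 2 already has 3, leaving R2C1 = 2.
Row 3 already has 2, which forces R3C1 = 3.
The full grid is 1 3 2 / 2 1 3 / 3 2 1.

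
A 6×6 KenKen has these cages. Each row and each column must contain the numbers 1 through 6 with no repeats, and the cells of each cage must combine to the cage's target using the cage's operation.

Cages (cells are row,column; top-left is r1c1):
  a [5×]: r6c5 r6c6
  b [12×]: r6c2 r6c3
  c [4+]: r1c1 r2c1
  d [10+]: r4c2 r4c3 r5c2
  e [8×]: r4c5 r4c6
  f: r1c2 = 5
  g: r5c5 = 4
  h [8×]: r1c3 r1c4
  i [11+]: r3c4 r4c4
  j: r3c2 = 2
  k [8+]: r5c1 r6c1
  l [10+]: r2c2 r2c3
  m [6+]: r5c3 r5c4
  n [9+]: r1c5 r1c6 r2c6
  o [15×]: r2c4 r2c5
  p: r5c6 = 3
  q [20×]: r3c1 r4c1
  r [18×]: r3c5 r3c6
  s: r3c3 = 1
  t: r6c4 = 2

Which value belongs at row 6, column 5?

F is a freebie, leaving r1c2 = 5.
Cage j is a single given cell, which forces r3c2 = 2.
Cage s is a single given cell; hence r3c3 = 1.
Cage g is a single given cell; hence r5c5 = 4.
Cage p is a single given cell, which forces r5c6 = 3.
T is a freebie, which forces r6c4 = 2.
Cage h's pair has product 8, leaving r1c3 = 2.
2 is placed in column 4, leaving r1c4 = 4.
Cage r needs two cells with product 18, leaving r3c5 = 3.
Column 6 already has 3; hence r3c6 = 6.
Column 5 already has 4; hence r4c5 = 2.
The two cells of cage e must have product 8, which forces r4c6 = 4.
Cage m needs two cells with sum 6, which forces r5c3 = 5.
Cage m needs two cells with sum 6, so r5c4 = 1.
Cage n has sum 9, so r1c5 = 6.
Column 6 already has 6, leaving r1c6 = 1.
The two cells of cage o must have product 15, so r2c4 = 3.
Column 5 already has 3, so r2c5 = 5.
The 3 cells of cage n must have sum 9, leaving r2c6 = 2.
The two cells of cage q must have product 20, leaving r3c1 = 4.
Row 3 now contains 6, leaving r3c4 = 5.
Row 4 now contains 4; hence r4c1 = 5.
The 3 cells of cage d must have sum 10; hence r4c2 = 1.
Cage d needs sum 10, leaving r4c3 = 3.
Cage i's pair has sum 11; hence r4c4 = 6.
Row 5 already has 5, so r5c1 = 2.
Row 5 already has 1, leaving r5c2 = 6.
Cage k's pair has sum 8, so r6c1 = 6.
Column 3 now contains 3; hence r6c3 = 4.
Column 5 already has 5, which forces r6c5 = 1.
1 is placed in column 6, leaving r6c6 = 5.
Row 1 now contains 1, leaving r1c1 = 3.
Row 2 now contains 3; hence r2c1 = 1.
Column 2 now contains 6; hence r2c2 = 4.
Column 3 already has 4; hence r2c3 = 6.
4 is placed in row 6, so r6c2 = 3.
Completed grid: 3 5 2 4 6 1 / 1 4 6 3 5 2 / 4 2 1 5 3 6 / 5 1 3 6 2 4 / 2 6 5 1 4 3 / 6 3 4 2 1 5.

1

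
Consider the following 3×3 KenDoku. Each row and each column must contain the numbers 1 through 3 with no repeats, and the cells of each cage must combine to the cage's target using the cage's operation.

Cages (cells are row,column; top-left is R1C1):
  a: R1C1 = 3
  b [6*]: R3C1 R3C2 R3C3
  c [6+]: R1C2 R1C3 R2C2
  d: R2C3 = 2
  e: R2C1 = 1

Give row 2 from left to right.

Cage a is given, which forces R1C1 = 3.
Cage e is given, leaving R2C1 = 1.
D is a freebie, which forces R2C3 = 2.
1 is placed in column 1, which forces R3C1 = 2.
Cage c needs sum 6, which forces R1C2 = 2.
Column 3 now contains 2, so R1C3 = 1.
Row 2 already has 2; hence R2C2 = 3.
Column 2 already has 3, so R3C2 = 1.
Column 3 already has 1, leaving R3C3 = 3.
The full grid is 3 2 1 / 1 3 2 / 2 1 3.

1 3 2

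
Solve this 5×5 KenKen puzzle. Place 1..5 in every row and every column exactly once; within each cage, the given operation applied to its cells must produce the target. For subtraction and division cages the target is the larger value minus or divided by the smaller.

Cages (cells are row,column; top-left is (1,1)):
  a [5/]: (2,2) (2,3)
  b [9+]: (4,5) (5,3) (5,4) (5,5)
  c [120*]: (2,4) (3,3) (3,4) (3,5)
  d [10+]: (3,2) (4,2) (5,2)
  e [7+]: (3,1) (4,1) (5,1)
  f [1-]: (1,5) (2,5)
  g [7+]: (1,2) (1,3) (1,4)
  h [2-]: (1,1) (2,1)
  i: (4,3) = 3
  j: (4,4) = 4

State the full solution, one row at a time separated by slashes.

Cage i is given, which forces (4,3) = 3.
Cage j is given, so (4,4) = 4.
Row 4 needs a 5, and only (4,2) is open for it.
5 is placed in column 2, so (2,2) = 1.
Cage a's pair has quotient 5, so (2,3) = 5.
In row 1, 3 can only go at (1,5), so (1,5) = 3.
Row 1 needs a 5, and only (1,1) is open for it.
Cage h needs two cells with difference 2; hence (2,1) = 3.
Row 2 now contains 3, leaving (2,4) = 2.
2 is placed in row 2; hence (2,5) = 4.
2 is placed in column 4; hence (1,4) = 1.
The 4 cells of cage c must have product 120, which forces (3,3) = 4.
Cage c needs product 120; hence (3,4) = 3.
Cage c has product 120, leaving (3,5) = 5.
Cage b has sum 9, leaving (4,5) = 1.
Column 4 already has 1, leaving (5,4) = 5.
Column 5 already has 5, leaving (5,5) = 2.
Cage g needs sum 7, leaving (1,2) = 4.
Column 3 already has 4, so (1,3) = 2.
Cage e has sum 7, so (3,1) = 1.
3 is placed in row 3, so (3,2) = 2.
Row 4 now contains 1, which forces (4,1) = 2.
The 3 cells of cage e must have sum 7, which forces (5,1) = 4.
2 is placed in row 5, which forces (5,2) = 3.
2 is placed in row 5, leaving (5,3) = 1.

5 4 2 1 3 / 3 1 5 2 4 / 1 2 4 3 5 / 2 5 3 4 1 / 4 3 1 5 2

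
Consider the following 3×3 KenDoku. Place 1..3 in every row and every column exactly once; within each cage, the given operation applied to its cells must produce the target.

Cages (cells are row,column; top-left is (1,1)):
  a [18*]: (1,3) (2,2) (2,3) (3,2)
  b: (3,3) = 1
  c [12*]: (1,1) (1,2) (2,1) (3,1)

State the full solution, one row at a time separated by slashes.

The 4 cells of cage c must have product 12, so (1,2) = 2.
B is a freebie, so (3,3) = 1.
Column 3 already has 1, so (1,3) = 3.
The 4 cells of cage a must have product 18; hence (2,2) = 1.
The 4 cells of cage a must have product 18, so (2,3) = 2.
1 is placed in row 3, so (3,2) = 3.
Row 1 already has 3, so (1,1) = 1.
2 is placed in row 2, leaving (2,1) = 3.
Row 3 now contains 3, leaving (3,1) = 2.

1 2 3 / 3 1 2 / 2 3 1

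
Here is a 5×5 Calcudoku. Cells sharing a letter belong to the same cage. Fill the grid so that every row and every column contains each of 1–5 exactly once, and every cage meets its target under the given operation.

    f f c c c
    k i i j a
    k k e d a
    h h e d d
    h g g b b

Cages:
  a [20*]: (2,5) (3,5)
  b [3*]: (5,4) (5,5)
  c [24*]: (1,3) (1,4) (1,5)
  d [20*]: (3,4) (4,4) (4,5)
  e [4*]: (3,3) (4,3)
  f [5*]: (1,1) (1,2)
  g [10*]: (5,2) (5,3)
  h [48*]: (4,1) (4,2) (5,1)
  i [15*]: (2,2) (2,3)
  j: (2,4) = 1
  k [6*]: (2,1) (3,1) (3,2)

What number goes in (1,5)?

3

J is a freebie; hence (2,4) = 1.
Cage h needs product 48, which forces (4,1) = 3.
Cage h has product 48, leaving (4,2) = 4.
Row 4 already has 4, which forces (4,3) = 1.
Row 4 already has 4, so (4,4) = 5.
5 is placed in row 4, leaving (4,5) = 2.
Cage h needs product 48, so (5,1) = 4.
Column 4 now contains 1, which forces (5,4) = 3.
Row 5 now contains 3; hence (5,5) = 1.
Column 1 already has 3, so (2,1) = 2.
The 3 cells of cage k must have product 6, leaving (3,1) = 1.
Cage k needs product 6, so (3,2) = 3.
Column 3 now contains 1, which forces (3,3) = 4.
Cage d needs product 20, which forces (3,4) = 2.
Row 3 now contains 4, leaving (3,5) = 5.
Column 1 already has 1, leaving (1,1) = 5.
The two cells of cage f must have product 5, which forces (1,2) = 1.
Cage c needs product 24; hence (1,3) = 2.
Column 4 already has 2; hence (1,4) = 4.
The 3 cells of cage c must have product 24, so (1,5) = 3.
3 is placed in column 2, so (2,2) = 5.
Cage i needs two cells with product 15, which forces (2,3) = 3.
5 is placed in column 5; hence (2,5) = 4.
5 is placed in column 2, which forces (5,2) = 2.
2 is placed in column 3, leaving (5,3) = 5.
Completed grid: 5 1 2 4 3 / 2 5 3 1 4 / 1 3 4 2 5 / 3 4 1 5 2 / 4 2 5 3 1.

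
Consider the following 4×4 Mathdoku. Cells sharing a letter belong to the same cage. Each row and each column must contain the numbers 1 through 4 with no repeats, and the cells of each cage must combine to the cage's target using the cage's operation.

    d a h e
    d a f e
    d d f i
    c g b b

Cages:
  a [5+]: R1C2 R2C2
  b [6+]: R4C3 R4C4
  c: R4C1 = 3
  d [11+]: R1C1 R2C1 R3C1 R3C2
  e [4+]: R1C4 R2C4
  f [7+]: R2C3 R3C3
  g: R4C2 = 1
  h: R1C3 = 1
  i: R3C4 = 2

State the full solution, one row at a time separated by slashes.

4 2 1 3 / 2 3 4 1 / 1 4 3 2 / 3 1 2 4

Cage h is a single given cell, so R1C3 = 1.
Row 1 now contains 1; hence R1C4 = 3.
Column 4 already has 3, leaving R2C4 = 1.
Cage i is given, so R3C4 = 2.
C is a freebie; hence R4C1 = 3.
Cage g is a single given cell; hence R4C2 = 1.
Column 4 now contains 2; hence R4C4 = 4.
Cage a needs two cells with sum 5; hence R1C2 = 2.
Cage a needs two cells with sum 5, leaving R2C2 = 3.
3 is placed in row 2, so R2C3 = 4.
Cage d needs sum 11, which forces R3C1 = 1.
The 4 cells of cage d must have sum 11, so R3C2 = 4.
Column 3 now contains 4, leaving R3C3 = 3.
Row 4 already has 4, leaving R4C3 = 2.
2 is placed in row 1; hence R1C1 = 4.
4 is placed in row 2; hence R2C1 = 2.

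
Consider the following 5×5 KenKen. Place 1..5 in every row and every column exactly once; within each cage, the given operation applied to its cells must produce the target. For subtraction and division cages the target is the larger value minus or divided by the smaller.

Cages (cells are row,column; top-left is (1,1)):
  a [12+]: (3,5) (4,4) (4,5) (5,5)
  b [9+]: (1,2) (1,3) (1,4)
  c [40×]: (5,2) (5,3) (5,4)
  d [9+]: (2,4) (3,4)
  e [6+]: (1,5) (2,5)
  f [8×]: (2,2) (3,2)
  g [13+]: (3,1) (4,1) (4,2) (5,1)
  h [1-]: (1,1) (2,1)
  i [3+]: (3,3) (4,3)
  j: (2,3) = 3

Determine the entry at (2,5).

Cage j is given, which forces (2,3) = 3.
(2,2) and (3,2) in column 2 are {2, 4}, so (5,2) = 5.
Cage c needs product 40, leaving (5,3) = 4.
The pair (2,4)/(3,4) in column 4 holds {4, 5}; hence (5,4) = 2.
Column 3 already has 4, which forces (1,3) = 5.
Cage a has sum 12, which forces (4,4) = 3.
Cage b needs sum 9, which forces (1,2) = 3.
Column 4 already has 3, leaving (1,4) = 1.
Row 4 already has 3, which forces (4,2) = 1.
1 is placed in row 4, leaving (4,3) = 2.
Cage g has sum 13; hence (5,1) = 3.
Row 5 already has 3; hence (5,5) = 1.
Column 3 already has 2, leaving (3,3) = 1.
Cage a needs sum 12, so (3,5) = 3.
Cage a has sum 12, so (4,5) = 5.
Cage g has sum 13, which forces (3,1) = 5.
Row 3 now contains 5, which forces (3,4) = 4.
Row 4 now contains 5, which forces (4,1) = 4.
4 is placed in column 1, so (1,1) = 2.
Row 1 now contains 2, leaving (1,5) = 4.
Column 1 already has 5; hence (2,1) = 1.
The two cells of cage f must have product 8, which forces (2,2) = 4.
Column 4 now contains 4; hence (2,4) = 5.
Column 5 already has 4, leaving (2,5) = 2.
Row 3 already has 4; hence (3,2) = 2.
Completed grid: 2 3 5 1 4 / 1 4 3 5 2 / 5 2 1 4 3 / 4 1 2 3 5 / 3 5 4 2 1.

2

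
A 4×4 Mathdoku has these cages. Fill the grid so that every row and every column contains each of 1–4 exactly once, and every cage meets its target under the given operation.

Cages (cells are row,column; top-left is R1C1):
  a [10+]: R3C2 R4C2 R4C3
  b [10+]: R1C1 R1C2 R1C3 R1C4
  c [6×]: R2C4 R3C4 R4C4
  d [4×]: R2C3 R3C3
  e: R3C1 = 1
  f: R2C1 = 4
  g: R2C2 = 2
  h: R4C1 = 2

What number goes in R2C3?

1

Cage f is given, so R2C1 = 4.
G is a freebie, which forces R2C2 = 2.
Row 2 already has 4, leaving R2C3 = 1.
1 is placed in row 2, so R2C4 = 3.
E is a freebie, leaving R3C1 = 1.
Column 3 already has 1; hence R3C3 = 4.
Row 3 now contains 1, so R3C4 = 2.
Cage h is a single given cell, so R4C1 = 2.
Column 2 now contains 2, leaving R4C2 = 4.
Column 3 now contains 4; hence R4C3 = 3.
Column 4 already has 2; hence R4C4 = 1.
2 is placed in column 1, leaving R1C1 = 3.
Cage b has sum 10, which forces R1C2 = 1.
3 is placed in column 3; hence R1C3 = 2.
Column 4 now contains 1, leaving R1C4 = 4.
Row 3 already has 4, so R3C2 = 3.
The full grid is 3 1 2 4 / 4 2 1 3 / 1 3 4 2 / 2 4 3 1.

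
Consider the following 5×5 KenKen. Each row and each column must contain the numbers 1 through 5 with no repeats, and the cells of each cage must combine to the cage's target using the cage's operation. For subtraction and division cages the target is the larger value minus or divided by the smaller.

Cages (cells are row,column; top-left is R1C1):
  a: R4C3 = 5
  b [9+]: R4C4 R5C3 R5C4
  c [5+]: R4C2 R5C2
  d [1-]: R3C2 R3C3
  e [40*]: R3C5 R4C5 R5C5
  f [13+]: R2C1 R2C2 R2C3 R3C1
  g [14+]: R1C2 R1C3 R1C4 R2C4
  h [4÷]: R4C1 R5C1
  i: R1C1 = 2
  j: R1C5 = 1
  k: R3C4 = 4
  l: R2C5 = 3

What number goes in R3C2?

1

Cage i is a single given cell, which forces R1C1 = 2.
J is a freebie, so R1C5 = 1.
Cage l is a single given cell, which forces R2C5 = 3.
Cage k is given, so R3C4 = 4.
A is a freebie; hence R4C3 = 5.
The 4 cells of cage g must have sum 14, so R2C4 = 2.
Cage f has sum 13, leaving R3C1 = 3.
Cage b has sum 9, so R5C4 = 5.
Cage g has sum 14, leaving R1C2 = 5.
Cage g has sum 14; hence R1C3 = 4.
5 is placed in column 4, leaving R1C4 = 3.
Column 3 now contains 4; hence R2C3 = 1.
Column 3 already has 1, which forces R3C3 = 2.
The 3 cells of cage e must have product 40, leaving R3C5 = 5.
Column 4 now contains 3, which forces R4C4 = 1.
Column 3 already has 1; hence R5C3 = 3.
Cage f needs sum 13; hence R2C1 = 5.
1 is placed in row 2, so R2C2 = 4.
2 is placed in row 3; hence R3C2 = 1.
Row 4 already has 1; hence R4C1 = 4.
4 is placed in column 2, so R4C2 = 3.
Row 4 already has 4; hence R4C5 = 2.
Cage h needs two cells with quotient 4, so R5C1 = 1.
Column 2 now contains 1, leaving R5C2 = 2.
Column 5 now contains 2, so R5C5 = 4.
Completed grid: 2 5 4 3 1 / 5 4 1 2 3 / 3 1 2 4 5 / 4 3 5 1 2 / 1 2 3 5 4.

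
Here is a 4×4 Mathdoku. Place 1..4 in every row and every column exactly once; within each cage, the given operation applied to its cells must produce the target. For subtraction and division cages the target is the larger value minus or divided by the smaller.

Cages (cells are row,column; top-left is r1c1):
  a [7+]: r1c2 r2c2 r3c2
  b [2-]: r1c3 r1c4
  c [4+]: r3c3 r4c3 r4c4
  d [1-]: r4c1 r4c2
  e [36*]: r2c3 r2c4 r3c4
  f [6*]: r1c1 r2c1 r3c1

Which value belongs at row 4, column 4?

1

Cage e has product 36, leaving r2c3 = 3.
Cage e has product 36, leaving r2c4 = 4.
Cage c needs sum 4; hence r3c3 = 1.
Cage e needs product 36, which forces r3c4 = 3.
Cage c needs sum 4, leaving r4c3 = 2.
Cage c needs sum 4; hence r4c4 = 1.
Cage f has product 6, leaving r1c1 = 3.
Column 3 now contains 2; hence r1c3 = 4.
Column 4 now contains 1; hence r1c4 = 2.
Cage f needs product 6; hence r2c1 = 1.
Row 2 now contains 1, so r2c2 = 2.
3 is placed in row 3, leaving r3c1 = 2.
Column 2 already has 2, which forces r3c2 = 4.
3 is placed in column 1, which forces r4c1 = 4.
Column 2 now contains 4, so r4c2 = 3.
2 is placed in row 1; hence r1c2 = 1.
Filled in: 3 1 4 2 / 1 2 3 4 / 2 4 1 3 / 4 3 2 1.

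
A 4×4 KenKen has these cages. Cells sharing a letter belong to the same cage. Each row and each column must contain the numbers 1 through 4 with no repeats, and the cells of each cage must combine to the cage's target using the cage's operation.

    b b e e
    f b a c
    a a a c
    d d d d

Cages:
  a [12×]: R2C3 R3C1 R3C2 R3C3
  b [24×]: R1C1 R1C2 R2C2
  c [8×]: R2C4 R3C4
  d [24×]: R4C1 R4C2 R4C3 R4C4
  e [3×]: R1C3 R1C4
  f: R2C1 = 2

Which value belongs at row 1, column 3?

3

Cage f is a single given cell, leaving R2C1 = 2.
Row 2 already has 2; hence R2C3 = 1.
Row 2 already has 2; hence R2C4 = 4.
4 is placed in column 4, which forces R3C4 = 2.
Cage b needs product 24, which forces R1C1 = 4.
Cage b has product 24; hence R1C2 = 2.
Column 3 now contains 1, which forces R1C3 = 3.
Cage e needs two cells with product 3, which forces R1C4 = 1.
4 is placed in row 2; hence R2C2 = 3.
Column 3 already has 3, so R3C3 = 4.
Column 3 now contains 4, so R4C3 = 2.
1 is placed in column 4, so R4C4 = 3.
The 4 cells of cage a must have product 12, leaving R3C1 = 3.
Row 3 already has 4, leaving R3C2 = 1.
Row 4 now contains 3; hence R4C1 = 1.
Cage d needs product 24, so R4C2 = 4.
Completed grid: 4 2 3 1 / 2 3 1 4 / 3 1 4 2 / 1 4 2 3.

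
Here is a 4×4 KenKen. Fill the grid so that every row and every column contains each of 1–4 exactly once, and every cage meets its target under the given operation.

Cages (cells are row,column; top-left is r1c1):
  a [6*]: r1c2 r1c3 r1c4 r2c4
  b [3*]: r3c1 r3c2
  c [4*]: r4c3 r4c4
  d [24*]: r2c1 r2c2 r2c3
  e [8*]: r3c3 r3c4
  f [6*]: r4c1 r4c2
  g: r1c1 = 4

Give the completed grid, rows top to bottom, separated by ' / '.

G is a freebie, leaving r1c1 = 4.
Cage a has product 6; hence r2c4 = 1.
1 is placed in column 4, which forces r4c4 = 4.
Cage e needs two cells with product 8, which forces r3c3 = 4.
4 is placed in column 4, which forces r3c4 = 2.
Row 4 now contains 4, which forces r4c3 = 1.
The 4 cells of cage a must have product 6, so r1c2 = 1.
Cage a needs product 6, which forces r1c3 = 2.
Column 4 already has 2, leaving r1c4 = 3.
Cage d has product 24, so r2c2 = 4.
Column 3 already has 2, leaving r2c3 = 3.
Column 2 already has 1, leaving r3c2 = 3.
Column 2 now contains 3, which forces r4c2 = 2.
3 is placed in row 2, leaving r2c1 = 2.
Row 3 already has 3, so r3c1 = 1.
Row 4 already has 2, so r4c1 = 3.

4 1 2 3 / 2 4 3 1 / 1 3 4 2 / 3 2 1 4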